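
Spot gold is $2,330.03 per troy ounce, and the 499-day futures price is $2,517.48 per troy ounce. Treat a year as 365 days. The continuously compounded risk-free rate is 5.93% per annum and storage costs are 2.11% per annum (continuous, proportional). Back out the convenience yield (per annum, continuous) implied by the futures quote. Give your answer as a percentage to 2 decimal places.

2.38%

F = S·e^((r+u−y)T) ⇒ (r+u−y) = ln(F/S)/T
ln(2517.48/2330.03) = 0.077377; /T ⇒ 0.056598
y = r + u − ln(F/S)/T = 0.0593 + 0.0211 − 0.056598 = 0.023802
y = 2.38%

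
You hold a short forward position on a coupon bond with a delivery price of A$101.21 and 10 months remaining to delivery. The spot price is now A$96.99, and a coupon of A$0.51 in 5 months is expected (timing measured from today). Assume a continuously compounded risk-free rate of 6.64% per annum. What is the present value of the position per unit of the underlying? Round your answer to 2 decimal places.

PV(remaining coupons) I = 0.51·e^(−0.0664·5/12) = 0.4961
Current forward F = (S − I)·e^(rT) = (96.99 − 0.4961)·e^(0.0664·10/12) = 96.4939 × 1.056893 = 101.9837
Value (long) = (F − K)·e^(−rT) = (101.9837 − 101.21) × 0.946170 = 0.7321
Short position value = −(long value) = -A$0.73

-A$0.73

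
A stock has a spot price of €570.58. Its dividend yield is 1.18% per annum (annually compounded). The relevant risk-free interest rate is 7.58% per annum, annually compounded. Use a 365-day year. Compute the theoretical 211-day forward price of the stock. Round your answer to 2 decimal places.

F = S · (1+r)^T / (1+q)^T
= 570.58 × 1.043142 / 1.006804 = 570.58 × 1.036092
F = €591.17

€591.17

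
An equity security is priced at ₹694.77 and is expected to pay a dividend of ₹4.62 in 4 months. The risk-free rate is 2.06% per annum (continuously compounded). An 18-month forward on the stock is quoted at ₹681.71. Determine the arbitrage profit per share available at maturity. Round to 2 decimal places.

₹30.13 per share

PV(dividends) I = 4.62·e^(−0.0206·4/12) = 4.5884
Fair forward F* = (S − I)·e^(rT) = (694.77 − 4.5884)·e^0.030900 = 690.1816 × 1.031382 = 711.8409
Market ₹681.71 < fair 711.8409: forward underpriced → reverse cash-and-carry (short the stock, invest proceeds at r, pay the dividends, go long the forward).
Profit at T = |F_mkt − F*| = |681.71 − 711.8409| = ₹30.13 per share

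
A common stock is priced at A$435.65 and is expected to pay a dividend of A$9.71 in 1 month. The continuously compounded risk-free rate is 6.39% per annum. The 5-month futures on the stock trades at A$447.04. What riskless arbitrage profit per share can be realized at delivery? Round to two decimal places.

PV(dividends) I = 9.71·e^(−0.0639·1/12) = 9.6584
Fair futures F* = (S − I)·e^(rT) = (435.65 − 9.6584)·e^0.026625 = 425.9916 × 1.026983 = 437.4861
Market A$447.04 > fair 437.4861: forward overpriced → cash-and-carry (borrow at r, buy the stock and collect the dividends, short the forward).
Profit at T = |F_mkt − F*| = |447.04 − 437.4861| = A$9.55 per share

A$9.55 per share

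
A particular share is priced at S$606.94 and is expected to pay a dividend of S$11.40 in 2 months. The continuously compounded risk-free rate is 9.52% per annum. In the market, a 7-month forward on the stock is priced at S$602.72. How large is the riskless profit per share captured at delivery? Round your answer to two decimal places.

S$27.02 per share

PV(dividends) I = 11.40·e^(−0.0952·2/12) = 11.2205
Fair forward F* = (S − I)·e^(rT) = (606.94 − 11.2205)·e^0.055533 = 595.7195 × 1.057104 = 629.7375
Market S$602.72 < fair 629.7375: forward underpriced → reverse cash-and-carry (short the stock, invest proceeds at r, pay the dividends, go long the forward).
Profit at T = |F_mkt − F*| = |602.72 − 629.7375| = S$27.02 per share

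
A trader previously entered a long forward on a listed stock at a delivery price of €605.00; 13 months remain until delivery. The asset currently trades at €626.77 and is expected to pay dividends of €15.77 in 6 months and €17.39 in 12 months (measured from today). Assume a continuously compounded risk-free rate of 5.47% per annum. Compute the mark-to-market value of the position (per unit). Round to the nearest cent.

€24.77

PV(remaining dividends) I = 15.77·e^(−0.0547·6/12) + 17.39·e^(−0.0547·12/12) = 31.8089
Current forward F = (S − I)·e^(rT) = (626.77 − 31.8089)·e^(0.0547·13/12) = 594.9611 × 1.061049 = 631.2829
Value (long) = (F − K)·e^(−rT) = (631.2829 − 605.00) × 0.942463 = 24.7707
Value = €24.77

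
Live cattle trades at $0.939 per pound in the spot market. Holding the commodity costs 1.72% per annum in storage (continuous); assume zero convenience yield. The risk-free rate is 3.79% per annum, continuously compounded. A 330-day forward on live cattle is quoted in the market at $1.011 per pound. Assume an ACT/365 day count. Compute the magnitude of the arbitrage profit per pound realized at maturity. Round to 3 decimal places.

Fair forward: F* = S·e^(carry·T), with carry = (r + u) = 0.0379 + 0.0172 = 0.0551
F* = 0.939 · e^(0.0551 × 330/365) = 0.939 · e^0.049816 = 0.939 × 1.051078 = $0.9870
Market $1.011 > fair $0.9870: forward overpriced → cash-and-carry (buy spot, short the forward).
At maturity, profit = |F_mkt − F*| = |1.011 − 0.9870| = $0.024 per pound

$0.024 per pound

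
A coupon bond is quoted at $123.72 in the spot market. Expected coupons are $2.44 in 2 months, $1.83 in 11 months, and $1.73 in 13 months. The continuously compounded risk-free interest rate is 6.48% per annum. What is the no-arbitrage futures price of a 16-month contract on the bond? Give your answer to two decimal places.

$128.61

PV(coupons) I = 2.44·e^(−0.0648·2/12) + 1.83·e^(−0.0648·11/12) + 1.73·e^(−0.0648·13/12)
I = 2.4138 + 1.7245 + 1.6127 = 5.7510
F = (S − I)·e^(rT) = (123.72 − 5.7510) · e^(0.0648·16/12)
= 117.9690 · e^0.086400 = 117.9690 × 1.090242 = $128.61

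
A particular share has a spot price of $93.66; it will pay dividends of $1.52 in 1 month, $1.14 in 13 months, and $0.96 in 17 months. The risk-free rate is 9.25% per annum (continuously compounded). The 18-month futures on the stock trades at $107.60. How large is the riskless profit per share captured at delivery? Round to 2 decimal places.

$3.88 per share

PV(dividends) I = 1.52·e^(−0.0925·1/12) + 1.14·e^(−0.0925·13/12) + 0.96·e^(−0.0925·17/12) = 3.3817
Fair futures F* = (S − I)·e^(rT) = (93.66 − 3.3817)·e^0.138750 = 90.2783 × 1.148837 = 103.7151
Market $107.60 > fair 103.7151: forward overpriced → cash-and-carry (borrow at r, buy the stock and collect the dividends, short the forward).
Profit at T = |F_mkt − F*| = |107.60 − 103.7151| = $3.88 per share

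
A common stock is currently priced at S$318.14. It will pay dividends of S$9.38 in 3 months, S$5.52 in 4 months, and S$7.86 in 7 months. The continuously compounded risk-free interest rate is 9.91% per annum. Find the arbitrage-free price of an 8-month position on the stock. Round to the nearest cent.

S$316.46

PV(dividends) I = 9.38·e^(−0.0991·3/12) + 5.52·e^(−0.0991·4/12) + 7.86·e^(−0.0991·7/12)
I = 9.1505 + 5.3406 + 7.4185 = 21.9096
F = (S − I)·e^(rT) = (318.14 − 21.9096) · e^(0.0991·8/12)
= 296.2304 · e^0.066067 = 296.2304 × 1.068298 = S$316.46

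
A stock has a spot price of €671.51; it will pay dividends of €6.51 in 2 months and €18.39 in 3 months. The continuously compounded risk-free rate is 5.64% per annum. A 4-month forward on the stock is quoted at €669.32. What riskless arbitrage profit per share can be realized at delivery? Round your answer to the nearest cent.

€10.11 per share

PV(dividends) I = 6.51·e^(−0.0564·2/12) + 18.39·e^(−0.0564·3/12) = 24.5816
Fair forward F* = (S − I)·e^(rT) = (671.51 − 24.5816)·e^0.018800 = 646.9284 × 1.018978 = 659.2058
Market €669.32 > fair 659.2058: forward overpriced → cash-and-carry (borrow at r, buy the stock and collect the dividends, short the forward).
Profit at T = |F_mkt − F*| = |669.32 − 659.2058| = €10.11 per share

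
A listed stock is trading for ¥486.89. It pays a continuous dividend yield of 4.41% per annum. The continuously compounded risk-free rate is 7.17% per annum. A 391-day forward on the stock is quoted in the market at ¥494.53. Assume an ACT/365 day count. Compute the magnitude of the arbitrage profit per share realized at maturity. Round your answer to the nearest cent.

Fair forward: F* = S·e^(carry·T), with carry = (r − q) = 0.0717 − 0.0441 = 0.0276
F* = 486.89 · e^(0.0276 × 391/365) = 486.89 · e^0.029566 = 486.89 × 1.030007 = ¥501.5001
Market ¥494.53 < fair ¥501.5001: forward underpriced → reverse cash-and-carry (short spot, go long the forward).
At maturity, profit = |F_mkt − F*| = |494.53 − 501.5001| = ¥6.97 per share

¥6.97 per share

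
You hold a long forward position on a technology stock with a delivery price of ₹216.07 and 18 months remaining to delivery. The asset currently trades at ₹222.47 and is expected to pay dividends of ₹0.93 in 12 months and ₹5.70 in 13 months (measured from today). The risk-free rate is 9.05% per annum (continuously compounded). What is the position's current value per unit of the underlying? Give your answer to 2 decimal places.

₹27.81

PV(remaining dividends) I = 0.93·e^(−0.0905·12/12) + 5.70·e^(−0.0905·13/12) = 6.0172
Current forward F = (S − I)·e^(rT) = (222.47 − 6.0172)·e^(0.0905·18/12) = 216.4528 × 1.145396 = 247.9242
Value (long) = (F − K)·e^(−rT) = (247.9242 − 216.07) × 0.873061 = 27.8107
Value = ₹27.81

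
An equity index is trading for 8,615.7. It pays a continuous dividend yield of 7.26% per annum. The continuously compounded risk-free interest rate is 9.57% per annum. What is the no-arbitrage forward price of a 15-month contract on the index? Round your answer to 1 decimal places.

8,868.1

F = S·e^((r − q)T) = 8615.7 · e^((0.0957 − 0.0726) × 15/12)
= 8615.7 · e^0.028875 = 8615.7 × 1.029296
F = 8,868.1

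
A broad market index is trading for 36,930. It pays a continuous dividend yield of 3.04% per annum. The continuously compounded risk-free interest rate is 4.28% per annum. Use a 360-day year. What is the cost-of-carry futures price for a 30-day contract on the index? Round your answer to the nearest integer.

36,968

F = S·e^((r − q)T) = 36930 · e^((0.0428 − 0.0304) × 30/360)
= 36930 · e^0.001033 = 36930 × 1.001034
F = 36,968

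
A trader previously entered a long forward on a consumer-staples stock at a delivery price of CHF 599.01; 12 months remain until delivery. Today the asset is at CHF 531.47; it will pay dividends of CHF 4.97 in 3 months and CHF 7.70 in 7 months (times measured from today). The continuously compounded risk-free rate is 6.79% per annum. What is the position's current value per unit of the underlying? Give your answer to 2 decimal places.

-CHF 40.50

PV(remaining dividends) I = 4.97·e^(−0.0679·3/12) + 7.70·e^(−0.0679·7/12) = 12.2873
Current forward F = (S − I)·e^(rT) = (531.47 − 12.2873)·e^(0.0679·12/12) = 519.1827 × 1.070258 = 555.6594
Value (long) = (F − K)·e^(−rT) = (555.6594 − 599.01) × 0.934354 = -40.5048
Value = -CHF 40.50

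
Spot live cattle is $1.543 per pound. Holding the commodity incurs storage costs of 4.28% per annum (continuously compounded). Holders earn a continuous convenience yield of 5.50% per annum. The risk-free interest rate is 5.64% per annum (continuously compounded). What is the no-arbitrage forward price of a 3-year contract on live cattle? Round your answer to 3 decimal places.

$1.762 per pound

Net carry = r + u − y = 0.0564 + 0.0428 − 0.0550 = 0.0442
F = S·e^((r+u−y)T) = 1.543 · e^(0.0442 × 3) = 1.543 · e^0.132600
= 1.543 × 1.141793 = $1.762 per pound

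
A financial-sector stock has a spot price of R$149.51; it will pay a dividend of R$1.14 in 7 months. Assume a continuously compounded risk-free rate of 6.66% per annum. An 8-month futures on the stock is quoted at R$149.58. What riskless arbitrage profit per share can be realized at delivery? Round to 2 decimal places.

R$5.57 per share

PV(dividends) I = 1.14·e^(−0.0666·7/12) = 1.0966
Fair futures F* = (S − I)·e^(rT) = (149.51 − 1.0966)·e^0.044400 = 148.4134 × 1.045400 = 155.1514
Market R$149.58 < fair 155.1514: forward underpriced → reverse cash-and-carry (short the stock, invest proceeds at r, pay the dividends, go long the forward).
Profit at T = |F_mkt − F*| = |149.58 − 155.1514| = R$5.57 per share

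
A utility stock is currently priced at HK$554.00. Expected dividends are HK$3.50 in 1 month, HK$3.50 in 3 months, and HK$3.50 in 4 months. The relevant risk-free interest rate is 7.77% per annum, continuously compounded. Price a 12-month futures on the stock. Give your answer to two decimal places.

PV(dividends) I = 3.50·e^(−0.0777·1/12) + 3.50·e^(−0.0777·3/12) + 3.50·e^(−0.0777·4/12)
I = 3.4774 + 3.4327 + 3.4105 = 10.3206
F = (S − I)·e^(rT) = (554.00 − 10.3206) · e^(0.0777·12/12)
= 543.6794 · e^0.077700 = 543.6794 × 1.080798 = HK$587.61

HK$587.61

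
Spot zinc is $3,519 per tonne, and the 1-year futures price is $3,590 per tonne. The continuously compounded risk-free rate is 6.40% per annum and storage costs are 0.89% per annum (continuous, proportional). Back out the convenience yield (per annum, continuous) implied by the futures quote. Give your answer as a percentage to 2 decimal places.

5.29%

F = S·e^((r+u−y)T) ⇒ (r+u−y) = ln(F/S)/T
ln(3590/3519) = 0.019975; /T ⇒ 0.019975
y = r + u − ln(F/S)/T = 0.0640 + 0.0089 − 0.019975 = 0.052925
y = 5.29%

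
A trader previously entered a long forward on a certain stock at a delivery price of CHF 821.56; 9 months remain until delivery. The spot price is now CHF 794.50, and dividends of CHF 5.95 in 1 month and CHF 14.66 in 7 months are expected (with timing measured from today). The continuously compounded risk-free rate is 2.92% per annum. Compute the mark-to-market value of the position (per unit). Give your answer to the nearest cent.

PV(remaining dividends) I = 5.95·e^(−0.0292·1/12) + 14.66·e^(−0.0292·7/12) = 20.3479
Current forward F = (S − I)·e^(rT) = (794.50 − 20.3479)·e^(0.0292·9/12) = 774.1521 × 1.022142 = 791.2934
Value (long) = (F − K)·e^(−rT) = (791.2934 − 821.56) × 0.978338 = -29.6110
Value = -CHF 29.61

-CHF 29.61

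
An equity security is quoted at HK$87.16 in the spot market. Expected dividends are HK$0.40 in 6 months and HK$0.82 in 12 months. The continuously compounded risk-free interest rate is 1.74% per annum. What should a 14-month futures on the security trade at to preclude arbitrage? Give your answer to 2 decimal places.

PV(dividends) I = 0.40·e^(−0.0174·6/12) + 0.82·e^(−0.0174·12/12)
I = 0.3965 + 0.8059 = 1.2024
F = (S − I)·e^(rT) = (87.16 − 1.2024) · e^(0.0174·14/12)
= 85.9576 · e^0.020300 = 85.9576 × 1.020507 = HK$87.72

HK$87.72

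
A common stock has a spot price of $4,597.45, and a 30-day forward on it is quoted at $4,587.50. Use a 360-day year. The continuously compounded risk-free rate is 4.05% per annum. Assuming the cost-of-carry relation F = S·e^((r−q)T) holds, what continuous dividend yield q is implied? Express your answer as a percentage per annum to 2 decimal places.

6.65%

From F = S·e^((r−q)T): (r − q) = ln(F/S)/T
ln(4587.50/4597.45) = ln(0.997836) = -0.002166
(r − q) = -0.002166 / (30/360) = -0.025992
q = r − ln(F/S)/T = 0.0405 + 0.025992 = 0.066492
q = 6.65%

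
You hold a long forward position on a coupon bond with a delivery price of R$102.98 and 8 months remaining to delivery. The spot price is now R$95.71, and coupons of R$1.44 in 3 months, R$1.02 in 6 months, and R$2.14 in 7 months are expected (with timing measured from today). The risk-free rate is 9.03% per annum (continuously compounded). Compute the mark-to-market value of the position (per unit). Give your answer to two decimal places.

PV(remaining coupons) I = 1.44·e^(−0.0903·3/12) + 1.02·e^(−0.0903·6/12) + 2.14·e^(−0.0903·7/12) = 4.4130
Current forward F = (S − I)·e^(rT) = (95.71 − 4.4130)·e^(0.0903·8/12) = 91.2970 × 1.062049 = 96.9619
Value (long) = (F − K)·e^(−rT) = (96.9619 − 102.98) × 0.941576 = -5.6665
Value = -R$5.67

-R$5.67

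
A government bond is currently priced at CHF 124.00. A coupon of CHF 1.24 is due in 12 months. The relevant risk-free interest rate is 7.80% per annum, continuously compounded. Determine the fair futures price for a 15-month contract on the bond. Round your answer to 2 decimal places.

CHF 135.43

PV(coupons) I = 1.24·e^(−0.0780·12/12)
I = 1.1470
F = (S − I)·e^(rT) = (124.00 − 1.1470) · e^(0.0780·15/12)
= 122.8530 · e^0.097500 = 122.8530 × 1.102411 = CHF 135.43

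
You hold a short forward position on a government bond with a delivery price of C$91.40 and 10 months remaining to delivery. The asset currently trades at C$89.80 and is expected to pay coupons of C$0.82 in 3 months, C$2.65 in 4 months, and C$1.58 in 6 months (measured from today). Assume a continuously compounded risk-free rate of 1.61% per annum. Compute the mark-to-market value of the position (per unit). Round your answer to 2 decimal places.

PV(remaining coupons) I = 0.82·e^(−0.0161·3/12) + 2.65·e^(−0.0161·4/12) + 1.58·e^(−0.0161·6/12) = 5.0199
Current forward F = (S − I)·e^(rT) = (89.80 − 5.0199)·e^(0.0161·10/12) = 84.7801 × 1.013507 = 85.9252
Value (long) = (F − K)·e^(−rT) = (85.9252 − 91.40) × 0.986673 = -5.4018
Short position value = −(long value) = C$5.40

C$5.40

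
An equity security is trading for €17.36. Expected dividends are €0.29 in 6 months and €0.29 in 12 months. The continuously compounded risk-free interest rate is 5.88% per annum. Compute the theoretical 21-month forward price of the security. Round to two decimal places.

PV(dividends) I = 0.29·e^(−0.0588·6/12) + 0.29·e^(−0.0588·12/12)
I = 0.2816 + 0.2734 = 0.5550
F = (S − I)·e^(rT) = (17.36 − 0.5550) · e^(0.0588·21/12)
= 16.8050 · e^0.102900 = 16.8050 × 1.108381 = €18.63

€18.63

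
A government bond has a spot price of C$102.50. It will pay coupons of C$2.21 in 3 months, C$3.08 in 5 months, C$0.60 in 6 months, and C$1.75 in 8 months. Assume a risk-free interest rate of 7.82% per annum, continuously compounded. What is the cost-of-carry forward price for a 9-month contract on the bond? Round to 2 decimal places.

C$100.86

PV(coupons) I = 2.21·e^(−0.0782·3/12) + 3.08·e^(−0.0782·5/12) + 0.60·e^(−0.0782·6/12) + 1.75·e^(−0.0782·8/12)
I = 2.1672 + 2.9813 + 0.5770 + 1.6611 = 7.3866
F = (S − I)·e^(rT) = (102.50 − 7.3866) · e^(0.0782·9/12)
= 95.1134 · e^0.058650 = 95.1134 × 1.060404 = C$100.86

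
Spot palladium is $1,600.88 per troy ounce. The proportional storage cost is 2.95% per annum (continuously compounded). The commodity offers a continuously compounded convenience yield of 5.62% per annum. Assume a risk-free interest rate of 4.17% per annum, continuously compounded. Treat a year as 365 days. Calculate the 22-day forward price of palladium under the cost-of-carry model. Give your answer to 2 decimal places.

$1,602.33 per troy ounce

Net carry = r + u − y = 0.0417 + 0.0295 − 0.0562 = 0.0150
F = S·e^((r+u−y)T) = 1600.88 · e^(0.0150 × 22/365) = 1600.88 · e^0.00090411
= 1600.88 × 1.00090452 = $1,602.33 per troy ounce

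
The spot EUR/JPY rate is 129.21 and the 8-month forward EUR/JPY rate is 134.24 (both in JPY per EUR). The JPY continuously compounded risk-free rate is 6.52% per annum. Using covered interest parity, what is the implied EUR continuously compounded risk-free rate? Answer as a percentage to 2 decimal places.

F = S·e^((r_JPY − r_EUR)T) ⇒ r_EUR = r_JPY − ln(F/S)/T
ln(134.24/129.21) = 0.038190; /(8/12) = 0.057285
r_EUR = 0.0652 − 0.057285 = 0.007915
r_EUR = 0.79%

0.79%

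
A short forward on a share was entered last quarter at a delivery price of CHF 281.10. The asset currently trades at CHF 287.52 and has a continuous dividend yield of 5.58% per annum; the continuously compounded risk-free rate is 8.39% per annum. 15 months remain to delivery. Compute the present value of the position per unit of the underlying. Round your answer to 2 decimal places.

Current fair forward for the remaining 15 months: F = S·e^((r − q)·T), (r − q) = 0.0839 − 0.0558 = 0.0281
F = 287.52 · e^(0.0281 × 15/12) = 287.52 × 1.035749 = 297.7986
Value of long forward = (F − K)·e^(−rT) = (297.7986 − 281.10) · e^(−0.0839·15/12)
= 16.6986 × 0.900437 = 15.04
Short position value = −(long value) = -CHF 15.04

-CHF 15.04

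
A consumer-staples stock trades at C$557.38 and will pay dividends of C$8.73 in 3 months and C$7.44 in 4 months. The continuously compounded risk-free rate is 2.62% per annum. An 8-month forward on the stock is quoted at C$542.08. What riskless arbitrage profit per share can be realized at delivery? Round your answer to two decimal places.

C$8.79 per share

PV(dividends) I = 8.73·e^(−0.0262·3/12) + 7.44·e^(−0.0262·4/12) = 16.0483
Fair forward F* = (S − I)·e^(rT) = (557.38 − 16.0483)·e^0.017467 = 541.3317 × 1.017620 = 550.8700
Market C$542.08 < fair 550.8700: forward underpriced → reverse cash-and-carry (short the stock, invest proceeds at r, pay the dividends, go long the forward).
Profit at T = |F_mkt − F*| = |542.08 − 550.8700| = C$8.79 per share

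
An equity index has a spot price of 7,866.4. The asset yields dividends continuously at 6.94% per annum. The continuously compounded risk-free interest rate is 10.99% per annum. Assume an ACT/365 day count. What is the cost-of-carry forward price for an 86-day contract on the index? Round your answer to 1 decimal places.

7,941.8

F = S·e^((r − q)T) = 7866.4 · e^((0.1099 − 0.0694) × 86/365)
= 7866.4 · e^0.009542 = 7866.4 × 1.009588
F = 7,941.8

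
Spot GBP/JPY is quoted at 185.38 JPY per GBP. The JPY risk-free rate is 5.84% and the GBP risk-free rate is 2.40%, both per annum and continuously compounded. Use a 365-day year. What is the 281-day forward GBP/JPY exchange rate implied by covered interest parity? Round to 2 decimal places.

F = S·e^((r_JPY − r_GBP)T) = 185.38 · e^((0.0584 − 0.0240) × 281/365)
= 185.38 · e^0.026483 = 185.38 × 1.026837
F = 190.36 JPY per GBP

190.36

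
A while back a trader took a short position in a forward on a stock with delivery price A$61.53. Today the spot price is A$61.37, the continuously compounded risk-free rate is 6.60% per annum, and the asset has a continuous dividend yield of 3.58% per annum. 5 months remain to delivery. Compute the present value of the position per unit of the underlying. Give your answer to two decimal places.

Current fair forward for the remaining 5 months: F = S·e^((r − q)·T), (r − q) = 0.0660 − 0.0358 = 0.0302
F = 61.37 · e^(0.0302 × 5/12) = 61.37 × 1.012663 = 62.1471
Value of long forward = (F − K)·e^(−rT) = (62.1471 − 61.53) · e^(−0.0660·5/12)
= 0.6171 × 0.972875 = 0.60
Short position value = −(long value) = -A$0.60

-A$0.60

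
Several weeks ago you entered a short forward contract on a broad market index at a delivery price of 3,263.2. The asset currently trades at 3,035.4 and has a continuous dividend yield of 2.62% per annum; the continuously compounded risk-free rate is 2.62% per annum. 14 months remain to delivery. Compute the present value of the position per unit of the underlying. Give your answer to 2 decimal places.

220.94

Current fair forward for the remaining 14 months: F = S·e^((r − q)·T), (r − q) = 0.0262 − 0.0262 = 0.0000
F = 3035.4 · e^(0.0000 × 14/12) = 3035.4 × 1.00000000 = 3035.4000
Value of long forward = (F − K)·e^(−rT) = (3035.4000 − 3263.2) · e^(−0.0262·14/12)
= -227.8000 × 0.96989577 = -220.94
Short position value = −(long value) = 220.94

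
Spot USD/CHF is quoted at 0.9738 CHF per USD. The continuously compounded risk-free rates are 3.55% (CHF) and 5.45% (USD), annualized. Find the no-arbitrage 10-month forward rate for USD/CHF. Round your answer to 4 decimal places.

0.9585

F = S·e^((r_CHF − r_USD)T) = 0.9738 · e^((0.0355 − 0.0545) × 10/12)
= 0.9738 · e^-0.015833 = 0.9738 × 0.984292
F = 0.9585 CHF per USD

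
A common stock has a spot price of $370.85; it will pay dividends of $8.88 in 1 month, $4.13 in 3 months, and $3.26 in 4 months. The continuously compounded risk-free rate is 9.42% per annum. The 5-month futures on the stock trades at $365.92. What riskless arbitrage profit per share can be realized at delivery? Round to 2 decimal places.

$3.13 per share

PV(dividends) I = 8.88·e^(−0.0942·1/12) + 4.13·e^(−0.0942·3/12) + 3.26·e^(−0.0942·4/12) = 16.0037
Fair futures F* = (S − I)·e^(rT) = (370.85 − 16.0037)·e^0.039250 = 354.8463 × 1.040030 = 369.0508
Market $365.92 < fair 369.0508: forward underpriced → reverse cash-and-carry (short the stock, invest proceeds at r, pay the dividends, go long the forward).
Profit at T = |F_mkt − F*| = |365.92 − 369.0508| = $3.13 per share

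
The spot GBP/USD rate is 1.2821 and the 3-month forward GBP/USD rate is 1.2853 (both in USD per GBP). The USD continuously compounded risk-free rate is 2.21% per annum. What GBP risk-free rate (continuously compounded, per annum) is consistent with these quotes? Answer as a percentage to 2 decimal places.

F = S·e^((r_USD − r_GBP)T) ⇒ r_GBP = r_USD − ln(F/S)/T
ln(1.2853/1.2821) = 0.002493; /(3/12) = 0.009972
r_GBP = 0.0221 − 0.009972 = 0.012128
r_GBP = 1.21%

1.21%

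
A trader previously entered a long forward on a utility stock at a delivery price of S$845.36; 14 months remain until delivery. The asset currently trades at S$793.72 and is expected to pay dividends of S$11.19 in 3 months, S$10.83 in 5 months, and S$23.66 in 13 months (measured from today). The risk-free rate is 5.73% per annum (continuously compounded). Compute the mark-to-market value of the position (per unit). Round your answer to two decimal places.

PV(remaining dividends) I = 11.19·e^(−0.0573·3/12) + 10.83·e^(−0.0573·5/12) + 23.66·e^(−0.0573·13/12) = 43.8413
Current forward F = (S − I)·e^(rT) = (793.72 − 43.8413)·e^(0.0573·14/12) = 749.8787 × 1.069135 = 801.7216
Value (long) = (F − K)·e^(−rT) = (801.7216 − 845.36) × 0.935335 = -40.8165
Value = -S$40.82

-S$40.82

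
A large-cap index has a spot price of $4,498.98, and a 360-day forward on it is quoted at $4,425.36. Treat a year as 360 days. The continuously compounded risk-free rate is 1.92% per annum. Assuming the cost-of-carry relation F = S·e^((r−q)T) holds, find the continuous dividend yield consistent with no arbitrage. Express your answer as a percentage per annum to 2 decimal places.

From F = S·e^((r−q)T): (r − q) = ln(F/S)/T
ln(4425.36/4498.98) = ln(0.983636) = -0.016499
(r − q) = -0.016499 / (360/360) = -0.016499
q = r − ln(F/S)/T = 0.0192 + 0.016499 = 0.035699
q = 3.57%

3.57%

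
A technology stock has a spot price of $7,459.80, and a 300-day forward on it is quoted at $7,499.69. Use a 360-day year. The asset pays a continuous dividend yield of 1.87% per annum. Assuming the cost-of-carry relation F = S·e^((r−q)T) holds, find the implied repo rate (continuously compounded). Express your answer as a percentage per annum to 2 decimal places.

From F = S·e^((r−q)T): (r − q) = ln(F/S)/T
ln(7499.69/7459.80) = ln(1.005347) = 0.005333
(r − q) = 0.005333 / (300/360) = 0.006400
r = ln(F/S)/T + q = 0.006400 + 0.0187 = 0.025100
r = 2.51%

2.51%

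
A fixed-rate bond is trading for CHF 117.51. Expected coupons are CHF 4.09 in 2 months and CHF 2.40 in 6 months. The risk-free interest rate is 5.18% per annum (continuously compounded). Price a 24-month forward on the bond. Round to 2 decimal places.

CHF 123.25

PV(coupons) I = 4.09·e^(−0.0518·2/12) + 2.40·e^(−0.0518·6/12)
I = 4.0548 + 2.3386 = 6.3934
F = (S − I)·e^(rT) = (117.51 − 6.3934) · e^(0.0518·24/12)
= 111.1166 · e^0.103600 = 111.1166 × 1.109157 = CHF 123.25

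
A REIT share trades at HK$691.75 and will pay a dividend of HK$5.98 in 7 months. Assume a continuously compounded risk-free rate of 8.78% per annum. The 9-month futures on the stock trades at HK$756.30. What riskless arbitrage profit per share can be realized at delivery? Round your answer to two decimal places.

HK$23.53 per share

PV(dividends) I = 5.98·e^(−0.0878·7/12) = 5.6814
Fair futures F* = (S − I)·e^(rT) = (691.75 − 5.6814)·e^0.065850 = 686.0686 × 1.068066 = 732.7665
Market HK$756.30 > fair 732.7665: forward overpriced → cash-and-carry (borrow at r, buy the stock and collect the dividends, short the forward).
Profit at T = |F_mkt − F*| = |756.30 − 732.7665| = HK$23.53 per share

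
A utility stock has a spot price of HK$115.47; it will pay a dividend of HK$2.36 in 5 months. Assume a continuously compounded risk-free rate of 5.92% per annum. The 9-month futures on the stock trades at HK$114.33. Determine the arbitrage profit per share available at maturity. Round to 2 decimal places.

PV(dividends) I = 2.36·e^(−0.0592·5/12) = 2.3025
Fair futures F* = (S − I)·e^(rT) = (115.47 − 2.3025)·e^0.044400 = 113.1675 × 1.045400 = 118.3053
Market HK$114.33 < fair 118.3053: forward underpriced → reverse cash-and-carry (short the stock, invest proceeds at r, pay the dividends, go long the forward).
Profit at T = |F_mkt − F*| = |114.33 − 118.3053| = HK$3.98 per share

HK$3.98 per share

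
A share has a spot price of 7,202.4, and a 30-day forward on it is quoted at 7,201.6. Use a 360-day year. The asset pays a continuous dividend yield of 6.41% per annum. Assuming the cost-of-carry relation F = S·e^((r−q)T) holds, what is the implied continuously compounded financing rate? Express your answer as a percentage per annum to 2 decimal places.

From F = S·e^((r−q)T): (r − q) = ln(F/S)/T
ln(7201.6/7202.4) = ln(0.999889) = -0.000111
(r − q) = -0.000111 / (30/360) = -0.001332
r = ln(F/S)/T + q = -0.001332 + 0.0641 = 0.062768
r = 6.28%

6.28%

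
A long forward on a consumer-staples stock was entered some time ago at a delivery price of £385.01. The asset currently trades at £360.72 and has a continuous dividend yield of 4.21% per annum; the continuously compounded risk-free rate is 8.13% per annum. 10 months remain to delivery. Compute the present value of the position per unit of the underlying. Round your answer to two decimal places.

-£11.51

Current fair forward for the remaining 10 months: F = S·e^((r − q)·T), (r − q) = 0.0813 − 0.0421 = 0.0392
F = 360.72 · e^(0.0392 × 10/12) = 360.72 × 1.033206 = 372.6981
Value of long forward = (F − K)·e^(−rT) = (372.6981 − 385.01) · e^(−0.0813·10/12)
= -12.3119 × 0.934494 = -11.51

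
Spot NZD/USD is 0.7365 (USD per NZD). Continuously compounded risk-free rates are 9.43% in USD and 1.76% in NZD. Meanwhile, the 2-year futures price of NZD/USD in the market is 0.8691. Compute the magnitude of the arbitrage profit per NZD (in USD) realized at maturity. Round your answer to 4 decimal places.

0.0105 per NZD (in USD)

Fair futures: F* = S·e^(carry·T), with carry = (r_USD − r_NZD) = 0.0943 − 0.0176 = 0.0767
F* = 0.7365 · e^(0.0767 × 2) = 0.7365 · e^0.153400 = 0.7365 × 1.165791 = 0.8586
Market 0.8691 > fair 0.8586: forward overpriced → cash-and-carry (buy spot, short the forward).
At maturity, profit = |F_mkt − F*| = |0.8691 − 0.8586| = 0.0105 per NZD (in USD)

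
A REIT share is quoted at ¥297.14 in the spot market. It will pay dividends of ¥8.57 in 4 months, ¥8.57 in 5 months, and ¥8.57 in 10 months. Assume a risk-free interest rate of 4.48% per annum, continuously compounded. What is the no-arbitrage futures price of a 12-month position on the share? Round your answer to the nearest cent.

¥284.49

PV(dividends) I = 8.57·e^(−0.0448·4/12) + 8.57·e^(−0.0448·5/12) + 8.57·e^(−0.0448·10/12)
I = 8.4430 + 8.4115 + 8.2560 = 25.1105
F = (S − I)·e^(rT) = (297.14 − 25.1105) · e^(0.0448·12/12)
= 272.0295 · e^0.044800 = 272.0295 × 1.045819 = ¥284.49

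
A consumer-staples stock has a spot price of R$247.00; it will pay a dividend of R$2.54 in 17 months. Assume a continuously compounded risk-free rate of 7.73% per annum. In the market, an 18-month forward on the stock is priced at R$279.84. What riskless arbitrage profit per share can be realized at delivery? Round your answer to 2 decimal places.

PV(dividends) I = 2.54·e^(−0.0773·17/12) = 2.2765
Fair forward F* = (S − I)·e^(rT) = (247.00 − 2.2765)·e^0.115950 = 244.7235 × 1.122940 = 274.8098
Market R$279.84 > fair 274.8098: forward overpriced → cash-and-carry (borrow at r, buy the stock and collect the dividends, short the forward).
Profit at T = |F_mkt − F*| = |279.84 − 274.8098| = R$5.03 per share

R$5.03 per share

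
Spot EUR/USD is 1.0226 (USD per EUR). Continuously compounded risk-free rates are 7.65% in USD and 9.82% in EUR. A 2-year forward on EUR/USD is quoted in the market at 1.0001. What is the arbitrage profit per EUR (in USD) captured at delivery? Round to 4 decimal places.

0.0209 per EUR (in USD)

Fair forward: F* = S·e^(carry·T), with carry = (r_USD − r_EUR) = 0.0765 − 0.0982 = -0.0217
F* = 1.0226 · e^(-0.0217 × 2) = 1.0226 · e^-0.043400 = 1.0226 × 0.957528 = 0.9792
Market 1.0001 > fair 0.9792: forward overpriced → cash-and-carry (buy spot, short the forward).
At maturity, profit = |F_mkt − F*| = |1.0001 − 0.9792| = 0.0209 per EUR (in USD)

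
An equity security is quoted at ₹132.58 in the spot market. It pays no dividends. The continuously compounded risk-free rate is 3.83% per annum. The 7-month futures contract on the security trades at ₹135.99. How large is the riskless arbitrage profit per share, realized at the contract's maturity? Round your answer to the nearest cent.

₹0.41 per share

Fair futures: F* = S·e^(carry·T), with carry = r = 0.0383
F* = 132.58 · e^(0.0383 × 7/12) = 132.58 · e^0.022342 = 132.58 × 1.022593 = ₹135.5754
Market ₹135.99 > fair ₹135.5754: forward overpriced → cash-and-carry (buy spot, short the forward).
At maturity, profit = |F_mkt − F*| = |135.99 − 135.5754| = ₹0.41 per share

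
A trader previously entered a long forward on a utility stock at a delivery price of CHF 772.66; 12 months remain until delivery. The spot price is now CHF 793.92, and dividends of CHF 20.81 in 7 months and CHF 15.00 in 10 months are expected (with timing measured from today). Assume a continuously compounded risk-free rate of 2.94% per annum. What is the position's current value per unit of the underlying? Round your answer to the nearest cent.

CHF 8.55

PV(remaining dividends) I = 20.81·e^(−0.0294·7/12) + 15.00·e^(−0.0294·10/12) = 35.0931
Current forward F = (S − I)·e^(rT) = (793.92 − 35.0931)·e^(0.0294·12/12) = 758.8269 × 1.029836 = 781.4673
Value (long) = (F − K)·e^(−rT) = (781.4673 − 772.66) × 0.971028 = 8.5521
Value = CHF 8.55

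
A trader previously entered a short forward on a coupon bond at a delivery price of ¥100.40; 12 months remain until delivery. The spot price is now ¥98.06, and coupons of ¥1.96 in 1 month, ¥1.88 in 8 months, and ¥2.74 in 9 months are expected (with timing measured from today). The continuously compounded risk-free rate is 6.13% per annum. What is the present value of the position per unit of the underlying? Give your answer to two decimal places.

¥2.74

PV(remaining coupons) I = 1.96·e^(−0.0613·1/12) + 1.88·e^(−0.0613·8/12) + 2.74·e^(−0.0613·9/12) = 6.3716
Current forward F = (S − I)·e^(rT) = (98.06 − 6.3716)·e^(0.0613·12/12) = 91.6884 × 1.063218 = 97.4848
Value (long) = (F − K)·e^(−rT) = (97.4848 − 100.40) × 0.940541 = -2.7419
Short position value = −(long value) = ¥2.74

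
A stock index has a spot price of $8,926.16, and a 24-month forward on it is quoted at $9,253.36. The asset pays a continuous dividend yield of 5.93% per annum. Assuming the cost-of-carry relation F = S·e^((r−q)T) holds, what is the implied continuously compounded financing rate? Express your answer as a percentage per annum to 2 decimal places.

7.73%

From F = S·e^((r−q)T): (r − q) = ln(F/S)/T
ln(9253.36/8926.16) = ln(1.036656) = 0.036000
(r − q) = 0.036000 / (24/12) = 0.018000
r = ln(F/S)/T + q = 0.018000 + 0.0593 = 0.077300
r = 7.73%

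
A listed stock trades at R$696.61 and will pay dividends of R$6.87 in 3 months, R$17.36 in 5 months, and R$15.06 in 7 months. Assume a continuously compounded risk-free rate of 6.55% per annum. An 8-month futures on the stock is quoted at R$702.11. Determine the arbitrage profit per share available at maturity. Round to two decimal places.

R$14.26 per share

PV(dividends) I = 6.87·e^(−0.0655·3/12) + 17.36·e^(−0.0655·5/12) + 15.06·e^(−0.0655·7/12) = 38.1465
Fair futures F* = (S − I)·e^(rT) = (696.61 − 38.1465)·e^0.043667 = 658.4635 × 1.044634 = 687.8534
Market R$702.11 > fair 687.8534: forward overpriced → cash-and-carry (borrow at r, buy the stock and collect the dividends, short the forward).
Profit at T = |F_mkt − F*| = |702.11 − 687.8534| = R$14.26 per share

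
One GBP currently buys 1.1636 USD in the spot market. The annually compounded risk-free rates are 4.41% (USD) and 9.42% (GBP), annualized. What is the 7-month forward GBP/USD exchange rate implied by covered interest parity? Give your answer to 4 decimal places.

1.1322

By covered interest parity, F = S · (1+r_USD)^T / (1+r_GBP)^T
= 1.1636 × 1.025493 / 1.053917 = 1.1636 × 0.973030
F = 1.1322 USD per GBP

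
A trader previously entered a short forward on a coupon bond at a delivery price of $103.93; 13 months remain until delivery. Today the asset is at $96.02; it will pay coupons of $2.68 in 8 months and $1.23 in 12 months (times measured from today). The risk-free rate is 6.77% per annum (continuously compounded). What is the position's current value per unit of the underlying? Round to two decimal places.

PV(remaining coupons) I = 2.68·e^(−0.0677·8/12) + 1.23·e^(−0.0677·12/12) = 3.7112
Current forward F = (S − I)·e^(rT) = (96.02 − 3.7112)·e^(0.0677·13/12) = 92.3088 × 1.076098 = 99.3333
Value (long) = (F − K)·e^(−rT) = (99.3333 − 103.93) × 0.929283 = -4.2716
Short position value = −(long value) = $4.27

$4.27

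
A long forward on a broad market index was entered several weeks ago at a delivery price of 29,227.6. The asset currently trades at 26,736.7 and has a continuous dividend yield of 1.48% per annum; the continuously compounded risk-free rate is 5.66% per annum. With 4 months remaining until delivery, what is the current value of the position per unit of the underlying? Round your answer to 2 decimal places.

Current fair forward for the remaining 4 months: F = S·e^((r − q)·T), (r − q) = 0.0566 − 0.0148 = 0.0418
F = 26736.7 · e^(0.0418 × 4/12) = 26736.7 × 1.01403085 = 27111.8386
Value of long forward = (F − K)·e^(−rT) = (27111.8386 − 29227.6) · e^(−0.0566·4/12)
= -2115.7614 × 0.98131019 = -2076.22

-2076.22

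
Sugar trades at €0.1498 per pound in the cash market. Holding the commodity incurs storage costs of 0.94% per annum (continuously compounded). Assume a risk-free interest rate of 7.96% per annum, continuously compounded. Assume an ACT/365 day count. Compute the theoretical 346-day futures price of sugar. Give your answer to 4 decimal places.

Net carry = r + u − y = 0.0796 + 0.0094 − 0.0000 = 0.0890
F = S·e^((r+u−y)T) = 0.1498 · e^(0.0890 × 346/365) = 0.1498 · e^0.084367
= 0.1498 × 1.088028 = €0.1630 per pound

€0.1630 per pound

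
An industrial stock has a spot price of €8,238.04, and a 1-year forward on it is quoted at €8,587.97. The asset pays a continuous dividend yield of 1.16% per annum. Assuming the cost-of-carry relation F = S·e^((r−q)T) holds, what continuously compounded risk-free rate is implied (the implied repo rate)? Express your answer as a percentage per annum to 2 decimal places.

From F = S·e^((r−q)T): (r − q) = ln(F/S)/T
ln(8587.97/8238.04) = ln(1.042477) = 0.041600
(r − q) = 0.041600 / (1) = 0.041600
r = ln(F/S)/T + q = 0.041600 + 0.0116 = 0.053200
r = 5.32%

5.32%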